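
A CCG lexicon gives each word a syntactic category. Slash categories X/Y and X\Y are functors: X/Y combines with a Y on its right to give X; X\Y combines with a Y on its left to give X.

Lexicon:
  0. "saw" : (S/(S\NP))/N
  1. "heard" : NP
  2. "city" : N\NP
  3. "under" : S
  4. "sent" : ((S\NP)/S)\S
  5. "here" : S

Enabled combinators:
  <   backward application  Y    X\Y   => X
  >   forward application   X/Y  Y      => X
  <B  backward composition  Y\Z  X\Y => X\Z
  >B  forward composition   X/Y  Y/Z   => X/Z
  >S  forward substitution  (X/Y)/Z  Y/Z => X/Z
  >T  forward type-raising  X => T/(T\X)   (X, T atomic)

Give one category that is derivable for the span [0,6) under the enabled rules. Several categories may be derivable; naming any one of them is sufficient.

[0,6] S   >
  [0,3] S/(S\NP)   >
    [0,1] "saw" : (S/(S\NP))/N
    [1,3] N   >
      [1,2] N/(N\NP)   >T
        [1,2] "heard" : NP
      [2,3] "city" : N\NP
  [3,6] S\NP   >
    [3,5] (S\NP)/S   <
      [3,4] "under" : S
      [4,5] "sent" : ((S\NP)/S)\S
    [5,6] "here" : S

S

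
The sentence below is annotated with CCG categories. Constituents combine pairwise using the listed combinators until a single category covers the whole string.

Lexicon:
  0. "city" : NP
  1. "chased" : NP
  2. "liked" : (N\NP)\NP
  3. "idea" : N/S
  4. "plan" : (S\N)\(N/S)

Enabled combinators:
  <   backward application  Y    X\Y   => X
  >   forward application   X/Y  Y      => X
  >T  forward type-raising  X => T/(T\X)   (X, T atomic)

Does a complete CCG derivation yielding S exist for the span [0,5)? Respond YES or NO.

YES

[0,5] S   <
  [0,3] N   <
    [0,1] "city" : NP
    [1,3] N\NP   <
      [1,2] "chased" : NP
      [2,3] "liked" : (N\NP)\NP
  [3,5] S\N   <
    [3,4] "idea" : N/S
    [4,5] "plan" : (S\N)\(N/S)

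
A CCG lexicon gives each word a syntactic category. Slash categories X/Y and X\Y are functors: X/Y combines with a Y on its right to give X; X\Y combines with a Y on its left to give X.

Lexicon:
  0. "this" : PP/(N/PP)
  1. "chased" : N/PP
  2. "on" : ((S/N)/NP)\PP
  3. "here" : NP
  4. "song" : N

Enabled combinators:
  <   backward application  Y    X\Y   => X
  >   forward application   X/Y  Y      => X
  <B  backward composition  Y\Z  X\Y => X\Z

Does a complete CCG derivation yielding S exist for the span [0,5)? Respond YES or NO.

YES

[0,5] S   >
  [0,4] S/N   >
    [0,3] (S/N)/NP   <
      [0,2] PP   >
        [0,1] "this" : PP/(N/PP)
        [1,2] "chased" : N/PP
      [2,3] "on" : ((S/N)/NP)\PP
    [3,4] "here" : NP
  [4,5] "song" : N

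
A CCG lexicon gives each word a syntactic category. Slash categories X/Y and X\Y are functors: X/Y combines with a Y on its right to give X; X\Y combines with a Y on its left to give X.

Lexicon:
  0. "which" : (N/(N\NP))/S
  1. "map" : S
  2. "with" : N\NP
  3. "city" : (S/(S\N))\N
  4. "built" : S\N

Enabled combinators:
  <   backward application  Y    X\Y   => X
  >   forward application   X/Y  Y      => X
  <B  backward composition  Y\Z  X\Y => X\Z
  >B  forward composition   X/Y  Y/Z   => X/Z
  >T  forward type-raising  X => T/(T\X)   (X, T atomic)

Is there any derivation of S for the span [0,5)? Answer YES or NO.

YES

[0,5] S   >
  [0,4] S/(S\N)   <
    [0,3] N   >
      [0,2] N/(N\NP)   >
        [0,1] "which" : (N/(N\NP))/S
        [1,2] "map" : S
      [2,3] "with" : N\NP
    [3,4] "city" : (S/(S\N))\N
  [4,5] "built" : S\N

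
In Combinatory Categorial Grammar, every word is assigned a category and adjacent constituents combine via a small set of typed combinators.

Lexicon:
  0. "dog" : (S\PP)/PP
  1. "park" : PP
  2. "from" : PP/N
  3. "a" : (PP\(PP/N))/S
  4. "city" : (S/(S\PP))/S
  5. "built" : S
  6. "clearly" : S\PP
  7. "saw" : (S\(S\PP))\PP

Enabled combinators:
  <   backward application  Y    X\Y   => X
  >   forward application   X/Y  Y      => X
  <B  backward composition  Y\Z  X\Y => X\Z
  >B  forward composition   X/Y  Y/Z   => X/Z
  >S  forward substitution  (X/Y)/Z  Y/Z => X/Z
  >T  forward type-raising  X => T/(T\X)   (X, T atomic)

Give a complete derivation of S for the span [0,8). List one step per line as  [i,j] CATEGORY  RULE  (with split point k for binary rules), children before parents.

[0,1] (S\PP)/PP  lex  "dog"
[1,2] PP  lex  "park"
[0,2] S\PP  >  k=1
[2,3] PP/N  lex  "from"
[3,4] (PP\(PP/N))/S  lex  "a"
[4,5] (S/(S\PP))/S  lex  "city"
[5,6] S  lex  "built"
[4,6] S/(S\PP)  >  k=5
[6,7] S\PP  lex  "clearly"
[4,7] S  >  k=6
[3,7] PP\(PP/N)  >  k=4
[2,7] PP  <  k=3
[7,8] (S\(S\PP))\PP  lex  "saw"
[2,8] S\(S\PP)  <  k=7
[0,8] S  <  k=2

[0,8] S   <
  [0,2] S\PP   >
    [0,1] "dog" : (S\PP)/PP
    [1,2] "park" : PP
  [2,8] S\(S\PP)   <
    [2,7] PP   <
      [2,3] "from" : PP/N
      [3,7] PP\(PP/N)   >
        [3,4] "a" : (PP\(PP/N))/S
        [4,7] S   >
          [4,6] S/(S\PP)   >
            [4,5] "city" : (S/(S\PP))/S
            [5,6] "built" : S
          [6,7] "clearly" : S\PP
    [7,8] "saw" : (S\(S\PP))\PP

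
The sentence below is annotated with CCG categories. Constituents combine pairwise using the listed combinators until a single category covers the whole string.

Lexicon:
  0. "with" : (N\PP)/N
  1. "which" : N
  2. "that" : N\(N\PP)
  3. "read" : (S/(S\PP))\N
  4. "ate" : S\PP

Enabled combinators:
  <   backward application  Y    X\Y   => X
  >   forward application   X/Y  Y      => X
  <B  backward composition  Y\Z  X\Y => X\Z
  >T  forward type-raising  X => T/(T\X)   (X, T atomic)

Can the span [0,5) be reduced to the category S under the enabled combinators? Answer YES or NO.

YES

[0,5] S   >
  [0,4] S/(S\PP)   <
    [0,3] N   <
      [0,2] N\PP   >
        [0,1] "with" : (N\PP)/N
        [1,2] "which" : N
      [2,3] "that" : N\(N\PP)
    [3,4] "read" : (S/(S\PP))\N
  [4,5] "ate" : S\PP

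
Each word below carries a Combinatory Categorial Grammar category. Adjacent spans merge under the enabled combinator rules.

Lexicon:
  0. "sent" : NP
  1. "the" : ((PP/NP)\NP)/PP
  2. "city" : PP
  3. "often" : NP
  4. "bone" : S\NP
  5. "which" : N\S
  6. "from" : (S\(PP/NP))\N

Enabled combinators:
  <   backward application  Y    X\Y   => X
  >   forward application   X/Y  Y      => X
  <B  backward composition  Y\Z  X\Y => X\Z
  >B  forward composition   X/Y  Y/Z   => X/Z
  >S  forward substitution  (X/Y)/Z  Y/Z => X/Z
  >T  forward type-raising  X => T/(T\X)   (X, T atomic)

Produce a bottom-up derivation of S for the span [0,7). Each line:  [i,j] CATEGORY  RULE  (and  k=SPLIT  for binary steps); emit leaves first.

[0,7] S   >
  [0,1] S/(S\NP)   >T
    [0,1] "sent" : NP
  [1,7] S\NP   <B
    [1,3] (PP/NP)\NP   >
      [1,2] "the" : ((PP/NP)\NP)/PP
      [2,3] "city" : PP
    [3,7] S\(PP/NP)   <
      [3,6] N   <
        [3,5] S   <
          [3,4] "often" : NP
          [4,5] "bone" : S\NP
        [5,6] "which" : N\S
      [6,7] "from" : (S\(PP/NP))\N

[0,1] NP  lex  "sent"
[0,1] S/(S\NP)  >T
[1,2] ((PP/NP)\NP)/PP  lex  "the"
[2,3] PP  lex  "city"
[1,3] (PP/NP)\NP  >  k=2
[3,4] NP  lex  "often"
[4,5] S\NP  lex  "bone"
[3,5] S  <  k=4
[5,6] N\S  lex  "which"
[3,6] N  <  k=5
[6,7] (S\(PP/NP))\N  lex  "from"
[3,7] S\(PP/NP)  <  k=6
[1,7] S\NP  <B  k=3
[0,7] S  >  k=1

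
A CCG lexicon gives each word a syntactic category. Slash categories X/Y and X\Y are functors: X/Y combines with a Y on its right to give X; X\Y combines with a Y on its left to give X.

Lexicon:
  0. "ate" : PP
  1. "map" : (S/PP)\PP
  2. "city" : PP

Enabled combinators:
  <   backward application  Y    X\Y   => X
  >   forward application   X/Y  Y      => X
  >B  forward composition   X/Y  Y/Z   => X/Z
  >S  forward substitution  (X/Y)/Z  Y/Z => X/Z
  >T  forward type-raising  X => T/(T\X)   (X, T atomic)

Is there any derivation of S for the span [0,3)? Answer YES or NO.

YES

[0,3] S   >
  [0,2] S/PP   <
    [0,1] "ate" : PP
    [1,2] "map" : (S/PP)\PP
  [2,3] "city" : PP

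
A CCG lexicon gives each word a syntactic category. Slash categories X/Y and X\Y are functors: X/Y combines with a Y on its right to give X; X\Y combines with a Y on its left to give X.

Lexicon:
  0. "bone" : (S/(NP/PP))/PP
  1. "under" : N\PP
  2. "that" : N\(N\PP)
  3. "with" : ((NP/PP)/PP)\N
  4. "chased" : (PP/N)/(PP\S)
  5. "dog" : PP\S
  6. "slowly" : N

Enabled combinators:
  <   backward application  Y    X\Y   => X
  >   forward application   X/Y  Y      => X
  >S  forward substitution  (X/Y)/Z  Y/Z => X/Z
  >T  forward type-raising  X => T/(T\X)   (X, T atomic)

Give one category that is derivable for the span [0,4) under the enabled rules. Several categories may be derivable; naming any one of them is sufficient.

S/PP

[0,7] S   >
  [0,4] S/PP   >S
    [0,1] "bone" : (S/(NP/PP))/PP
    [1,4] (NP/PP)/PP   <
      [1,3] N   <
        [1,2] "under" : N\PP
        [2,3] "that" : N\(N\PP)
      [3,4] "with" : ((NP/PP)/PP)\N
  [4,7] PP   >
    [4,6] PP/N   >
      [4,5] "chased" : (PP/N)/(PP\S)
      [5,6] "dog" : PP\S
    [6,7] "slowly" : N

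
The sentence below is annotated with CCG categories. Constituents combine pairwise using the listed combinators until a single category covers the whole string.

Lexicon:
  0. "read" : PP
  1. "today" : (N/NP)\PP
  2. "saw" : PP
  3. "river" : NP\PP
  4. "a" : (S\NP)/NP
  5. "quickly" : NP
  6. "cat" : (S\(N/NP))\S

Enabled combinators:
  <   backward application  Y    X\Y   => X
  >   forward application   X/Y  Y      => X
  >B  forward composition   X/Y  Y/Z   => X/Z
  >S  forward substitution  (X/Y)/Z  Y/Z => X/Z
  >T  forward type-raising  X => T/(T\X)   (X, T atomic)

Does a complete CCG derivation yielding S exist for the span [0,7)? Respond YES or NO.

YES

[0,7] S   <
  [0,2] N/NP   <
    [0,1] "read" : PP
    [1,2] "today" : (N/NP)\PP
  [2,7] S\(N/NP)   <
    [2,6] S   <
      [2,4] NP   <
        [2,3] "saw" : PP
        [3,4] "river" : NP\PP
      [4,6] S\NP   >
        [4,5] "a" : (S\NP)/NP
        [5,6] "quickly" : NP
    [6,7] "cat" : (S\(N/NP))\S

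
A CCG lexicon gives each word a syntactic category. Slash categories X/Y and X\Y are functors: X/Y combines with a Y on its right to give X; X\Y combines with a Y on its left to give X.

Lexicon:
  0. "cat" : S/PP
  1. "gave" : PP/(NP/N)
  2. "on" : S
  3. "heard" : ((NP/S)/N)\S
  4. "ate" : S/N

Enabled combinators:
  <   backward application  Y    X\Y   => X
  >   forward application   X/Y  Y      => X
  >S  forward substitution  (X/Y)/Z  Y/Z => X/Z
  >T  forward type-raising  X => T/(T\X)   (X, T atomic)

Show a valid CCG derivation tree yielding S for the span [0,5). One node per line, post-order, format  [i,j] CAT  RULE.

[0,5] S   >
  [0,1] "cat" : S/PP
  [1,5] PP   >
    [1,2] "gave" : PP/(NP/N)
    [2,5] NP/N   >S
      [2,4] (NP/S)/N   <
        [2,3] "on" : S
        [3,4] "heard" : ((NP/S)/N)\S
      [4,5] "ate" : S/N

[0,1] S/PP  lex  "cat"
[1,2] PP/(NP/N)  lex  "gave"
[2,3] S  lex  "on"
[3,4] ((NP/S)/N)\S  lex  "heard"
[2,4] (NP/S)/N  <  k=3
[4,5] S/N  lex  "ate"
[2,5] NP/N  >S  k=4
[1,5] PP  >  k=2
[0,5] S  >  k=1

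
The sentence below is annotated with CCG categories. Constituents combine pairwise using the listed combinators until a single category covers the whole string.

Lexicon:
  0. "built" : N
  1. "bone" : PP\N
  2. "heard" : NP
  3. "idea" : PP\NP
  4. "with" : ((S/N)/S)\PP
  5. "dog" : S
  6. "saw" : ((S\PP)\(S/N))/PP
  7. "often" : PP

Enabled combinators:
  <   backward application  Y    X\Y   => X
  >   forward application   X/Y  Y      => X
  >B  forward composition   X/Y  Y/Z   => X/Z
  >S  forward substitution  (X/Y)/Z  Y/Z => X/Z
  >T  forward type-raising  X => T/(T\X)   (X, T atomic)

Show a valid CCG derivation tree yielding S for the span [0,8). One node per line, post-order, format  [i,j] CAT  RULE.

[0,8] S   <
  [0,2] PP   >
    [0,1] PP/(PP\N)   >T
      [0,1] "built" : N
    [1,2] "bone" : PP\N
  [2,8] S\PP   <
    [2,6] S/N   >
      [2,5] (S/N)/S   <
        [2,4] PP   >
          [2,3] PP/(PP\NP)   >T
            [2,3] "heard" : NP
          [3,4] "idea" : PP\NP
        [4,5] "with" : ((S/N)/S)\PP
      [5,6] "dog" : S
    [6,8] (S\PP)\(S/N)   >
      [6,7] "saw" : ((S\PP)\(S/N))/PP
      [7,8] "often" : PP

[0,1] N  lex  "built"
[0,1] PP/(PP\N)  >T
[1,2] PP\N  lex  "bone"
[0,2] PP  >  k=1
[2,3] NP  lex  "heard"
[2,3] PP/(PP\NP)  >T
[3,4] PP\NP  lex  "idea"
[2,4] PP  >  k=3
[4,5] ((S/N)/S)\PP  lex  "with"
[2,5] (S/N)/S  <  k=4
[5,6] S  lex  "dog"
[2,6] S/N  >  k=5
[6,7] ((S\PP)\(S/N))/PP  lex  "saw"
[7,8] PP  lex  "often"
[6,8] (S\PP)\(S/N)  >  k=7
[2,8] S\PP  <  k=6
[0,8] S  <  k=2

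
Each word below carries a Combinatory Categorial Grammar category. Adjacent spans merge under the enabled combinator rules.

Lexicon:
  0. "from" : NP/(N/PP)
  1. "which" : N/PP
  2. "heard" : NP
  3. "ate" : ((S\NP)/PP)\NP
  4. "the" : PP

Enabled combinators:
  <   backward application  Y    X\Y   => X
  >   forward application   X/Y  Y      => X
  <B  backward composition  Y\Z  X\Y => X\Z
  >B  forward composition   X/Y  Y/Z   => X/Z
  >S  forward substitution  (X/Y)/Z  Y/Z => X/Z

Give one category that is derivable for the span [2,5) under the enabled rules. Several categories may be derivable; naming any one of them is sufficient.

[0,5] S   <
  [0,2] NP   >
    [0,1] "from" : NP/(N/PP)
    [1,2] "which" : N/PP
  [2,5] S\NP   >
    [2,4] (S\NP)/PP   <
      [2,3] "heard" : NP
      [3,4] "ate" : ((S\NP)/PP)\NP
    [4,5] "the" : PP

S\NP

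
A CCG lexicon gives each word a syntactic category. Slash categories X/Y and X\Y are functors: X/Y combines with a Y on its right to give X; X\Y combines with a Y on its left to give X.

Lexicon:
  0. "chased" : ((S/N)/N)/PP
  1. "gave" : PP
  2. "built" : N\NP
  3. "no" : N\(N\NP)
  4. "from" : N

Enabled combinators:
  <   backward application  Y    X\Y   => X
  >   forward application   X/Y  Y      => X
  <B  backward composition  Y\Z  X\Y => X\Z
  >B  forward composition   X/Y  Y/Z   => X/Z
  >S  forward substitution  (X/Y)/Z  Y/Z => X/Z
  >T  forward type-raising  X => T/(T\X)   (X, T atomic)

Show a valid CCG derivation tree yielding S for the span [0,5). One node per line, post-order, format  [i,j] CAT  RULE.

[0,1] ((S/N)/N)/PP  lex  "chased"
[1,2] PP  lex  "gave"
[0,2] (S/N)/N  >  k=1
[2,3] N\NP  lex  "built"
[3,4] N\(N\NP)  lex  "no"
[2,4] N  <  k=3
[0,4] S/N  >  k=2
[4,5] N  lex  "from"
[0,5] S  >  k=4

[0,5] S   >
  [0,4] S/N   >
    [0,2] (S/N)/N   >
      [0,1] "chased" : ((S/N)/N)/PP
      [1,2] "gave" : PP
    [2,4] N   <
      [2,3] "built" : N\NP
      [3,4] "no" : N\(N\NP)
  [4,5] "from" : N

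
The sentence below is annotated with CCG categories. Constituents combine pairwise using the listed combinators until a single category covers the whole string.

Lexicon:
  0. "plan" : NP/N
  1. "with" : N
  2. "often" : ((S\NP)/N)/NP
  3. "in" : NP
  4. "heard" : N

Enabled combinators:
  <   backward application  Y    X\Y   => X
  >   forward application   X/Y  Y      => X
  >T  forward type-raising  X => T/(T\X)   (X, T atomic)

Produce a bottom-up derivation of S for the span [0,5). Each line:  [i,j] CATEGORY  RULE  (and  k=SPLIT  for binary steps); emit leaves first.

[0,1] NP/N  lex  "plan"
[1,2] N  lex  "with"
[0,2] NP  >  k=1
[2,3] ((S\NP)/N)/NP  lex  "often"
[3,4] NP  lex  "in"
[2,4] (S\NP)/N  >  k=3
[4,5] N  lex  "heard"
[2,5] S\NP  >  k=4
[0,5] S  <  k=2

[0,5] S   <
  [0,2] NP   >
    [0,1] "plan" : NP/N
    [1,2] "with" : N
  [2,5] S\NP   >
    [2,4] (S\NP)/N   >
      [2,3] "often" : ((S\NP)/N)/NP
      [3,4] "in" : NP
    [4,5] "heard" : N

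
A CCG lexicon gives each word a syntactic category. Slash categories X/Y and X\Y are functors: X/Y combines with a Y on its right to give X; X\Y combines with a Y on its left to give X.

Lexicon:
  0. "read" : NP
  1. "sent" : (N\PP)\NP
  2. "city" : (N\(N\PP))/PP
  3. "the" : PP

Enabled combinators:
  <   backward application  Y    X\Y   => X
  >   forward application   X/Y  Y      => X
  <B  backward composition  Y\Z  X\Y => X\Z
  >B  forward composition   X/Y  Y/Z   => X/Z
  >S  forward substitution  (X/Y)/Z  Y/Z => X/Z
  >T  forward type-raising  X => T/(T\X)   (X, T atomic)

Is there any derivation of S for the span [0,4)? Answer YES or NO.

NP (N\PP)\NP (N\(N\PP))/PP PP
CKY chart[0,4] = {N, N/(N\N), NP/(NP\N), PP/(PP\N), S/(S\N)}; S ∉ chart

NO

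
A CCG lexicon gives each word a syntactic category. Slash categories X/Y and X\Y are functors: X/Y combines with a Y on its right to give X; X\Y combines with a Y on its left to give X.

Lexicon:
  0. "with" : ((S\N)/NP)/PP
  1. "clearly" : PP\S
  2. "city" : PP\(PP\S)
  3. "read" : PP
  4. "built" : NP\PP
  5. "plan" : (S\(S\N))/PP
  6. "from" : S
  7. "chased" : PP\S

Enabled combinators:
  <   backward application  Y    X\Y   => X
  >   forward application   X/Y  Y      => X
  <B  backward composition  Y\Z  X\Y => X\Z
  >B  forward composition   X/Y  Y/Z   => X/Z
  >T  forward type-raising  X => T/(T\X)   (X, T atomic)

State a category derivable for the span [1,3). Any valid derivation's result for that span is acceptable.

[0,8] S   <
  [0,5] S\N   >
    [0,3] (S\N)/NP   >
      [0,1] "with" : ((S\N)/NP)/PP
      [1,3] PP   <
        [1,2] "clearly" : PP\S
        [2,3] "city" : PP\(PP\S)
    [3,5] NP   <
      [3,4] "read" : PP
      [4,5] "built" : NP\PP
  [5,8] S\(S\N)   >
    [5,6] "plan" : (S\(S\N))/PP
    [6,8] PP   >
      [6,7] PP/(PP\S)   >T
        [6,7] "from" : S
      [7,8] "chased" : PP\S

PP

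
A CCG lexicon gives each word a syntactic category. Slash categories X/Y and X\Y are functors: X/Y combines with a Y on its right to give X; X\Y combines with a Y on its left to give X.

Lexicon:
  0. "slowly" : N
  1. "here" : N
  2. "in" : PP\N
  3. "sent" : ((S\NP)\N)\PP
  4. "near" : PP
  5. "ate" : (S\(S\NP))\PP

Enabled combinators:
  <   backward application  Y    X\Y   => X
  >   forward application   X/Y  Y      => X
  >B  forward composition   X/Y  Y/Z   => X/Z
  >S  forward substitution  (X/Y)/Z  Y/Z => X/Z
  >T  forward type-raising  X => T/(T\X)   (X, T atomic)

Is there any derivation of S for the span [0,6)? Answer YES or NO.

[0,6] S   <
  [0,4] S\NP   <
    [0,1] "slowly" : N
    [1,4] (S\NP)\N   <
      [1,3] PP   >
        [1,2] PP/(PP\N)   >T
          [1,2] "here" : N
        [2,3] "in" : PP\N
      [3,4] "sent" : ((S\NP)\N)\PP
  [4,6] S\(S\NP)   <
    [4,5] "near" : PP
    [5,6] "ate" : (S\(S\NP))\PP

YES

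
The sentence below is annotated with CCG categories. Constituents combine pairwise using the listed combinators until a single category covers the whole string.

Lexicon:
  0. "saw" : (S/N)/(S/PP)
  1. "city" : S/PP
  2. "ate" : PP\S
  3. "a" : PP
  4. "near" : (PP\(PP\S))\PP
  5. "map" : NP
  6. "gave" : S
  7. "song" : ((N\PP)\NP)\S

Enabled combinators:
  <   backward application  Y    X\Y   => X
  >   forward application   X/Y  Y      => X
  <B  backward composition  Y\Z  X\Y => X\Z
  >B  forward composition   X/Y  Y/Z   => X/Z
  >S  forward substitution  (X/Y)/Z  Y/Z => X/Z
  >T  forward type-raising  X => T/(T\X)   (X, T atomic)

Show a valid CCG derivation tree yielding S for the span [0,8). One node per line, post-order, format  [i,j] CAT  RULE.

[0,1] (S/N)/(S/PP)  lex  "saw"
[1,2] S/PP  lex  "city"
[0,2] S/N  >  k=1
[2,3] PP\S  lex  "ate"
[3,4] PP  lex  "a"
[4,5] (PP\(PP\S))\PP  lex  "near"
[3,5] PP\(PP\S)  <  k=4
[2,5] PP  <  k=3
[5,6] NP  lex  "map"
[6,7] S  lex  "gave"
[7,8] ((N\PP)\NP)\S  lex  "song"
[6,8] (N\PP)\NP  <  k=7
[5,8] N\PP  <  k=6
[2,8] N  <  k=5
[0,8] S  >  k=2

[0,8] S   >
  [0,2] S/N   >
    [0,1] "saw" : (S/N)/(S/PP)
    [1,2] "city" : S/PP
  [2,8] N   <
    [2,5] PP   <
      [2,3] "ate" : PP\S
      [3,5] PP\(PP\S)   <
        [3,4] "a" : PP
        [4,5] "near" : (PP\(PP\S))\PP
    [5,8] N\PP   <
      [5,6] "map" : NP
      [6,8] (N\PP)\NP   <
        [6,7] "gave" : S
        [7,8] "song" : ((N\PP)\NP)\S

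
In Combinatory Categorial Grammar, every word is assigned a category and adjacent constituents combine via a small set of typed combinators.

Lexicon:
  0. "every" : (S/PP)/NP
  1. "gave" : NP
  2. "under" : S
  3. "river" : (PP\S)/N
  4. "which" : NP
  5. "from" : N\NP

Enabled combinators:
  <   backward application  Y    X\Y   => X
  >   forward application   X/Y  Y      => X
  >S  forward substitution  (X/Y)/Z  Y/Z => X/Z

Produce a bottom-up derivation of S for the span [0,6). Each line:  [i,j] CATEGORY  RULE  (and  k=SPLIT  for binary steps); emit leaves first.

[0,1] (S/PP)/NP  lex  "every"
[1,2] NP  lex  "gave"
[0,2] S/PP  >  k=1
[2,3] S  lex  "under"
[3,4] (PP\S)/N  lex  "river"
[4,5] NP  lex  "which"
[5,6] N\NP  lex  "from"
[4,6] N  <  k=5
[3,6] PP\S  >  k=4
[2,6] PP  <  k=3
[0,6] S  >  k=2

[0,6] S   >
  [0,2] S/PP   >
    [0,1] "every" : (S/PP)/NP
    [1,2] "gave" : NP
  [2,6] PP   <
    [2,3] "under" : S
    [3,6] PP\S   >
      [3,4] "river" : (PP\S)/N
      [4,6] N   <
        [4,5] "which" : NP
        [5,6] "from" : N\NP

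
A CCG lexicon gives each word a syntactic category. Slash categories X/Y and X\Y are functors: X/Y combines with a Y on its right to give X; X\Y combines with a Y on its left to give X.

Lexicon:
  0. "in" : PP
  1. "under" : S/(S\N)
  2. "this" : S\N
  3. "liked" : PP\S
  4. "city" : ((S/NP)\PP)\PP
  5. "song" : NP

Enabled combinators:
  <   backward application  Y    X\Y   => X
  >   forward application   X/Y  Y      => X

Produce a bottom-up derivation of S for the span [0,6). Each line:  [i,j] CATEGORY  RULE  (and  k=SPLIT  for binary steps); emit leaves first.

[0,1] PP  lex  "in"
[1,2] S/(S\N)  lex  "under"
[2,3] S\N  lex  "this"
[1,3] S  >  k=2
[3,4] PP\S  lex  "liked"
[1,4] PP  <  k=3
[4,5] ((S/NP)\PP)\PP  lex  "city"
[1,5] (S/NP)\PP  <  k=4
[0,5] S/NP  <  k=1
[5,6] NP  lex  "song"
[0,6] S  >  k=5

[0,6] S   >
  [0,5] S/NP   <
    [0,1] "in" : PP
    [1,5] (S/NP)\PP   <
      [1,4] PP   <
        [1,3] S   >
          [1,2] "under" : S/(S\N)
          [2,3] "this" : S\N
        [3,4] "liked" : PP\S
      [4,5] "city" : ((S/NP)\PP)\PP
  [5,6] "song" : NP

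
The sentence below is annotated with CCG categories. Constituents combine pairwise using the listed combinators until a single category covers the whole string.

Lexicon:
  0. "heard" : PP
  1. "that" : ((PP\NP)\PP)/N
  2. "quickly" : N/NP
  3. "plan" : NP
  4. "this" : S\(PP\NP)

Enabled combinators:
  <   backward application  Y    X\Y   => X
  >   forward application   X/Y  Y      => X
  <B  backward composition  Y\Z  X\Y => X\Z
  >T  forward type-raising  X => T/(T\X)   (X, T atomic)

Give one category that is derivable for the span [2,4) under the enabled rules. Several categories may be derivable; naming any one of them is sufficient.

N

[0,5] S   <
  [0,1] "heard" : PP
  [1,5] S\PP   <B
    [1,4] (PP\NP)\PP   >
      [1,2] "that" : ((PP\NP)\PP)/N
      [2,4] N   >
        [2,3] "quickly" : N/NP
        [3,4] "plan" : NP
    [4,5] "this" : S\(PP\NP)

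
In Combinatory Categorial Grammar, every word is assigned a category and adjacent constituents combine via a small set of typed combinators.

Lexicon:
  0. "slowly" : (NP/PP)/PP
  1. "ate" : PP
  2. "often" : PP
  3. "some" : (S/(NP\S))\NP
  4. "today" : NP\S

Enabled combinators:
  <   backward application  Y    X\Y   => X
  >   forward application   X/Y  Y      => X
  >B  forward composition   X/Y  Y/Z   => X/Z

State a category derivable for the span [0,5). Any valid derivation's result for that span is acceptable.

[0,5] S   >
  [0,4] S/(NP\S)   <
    [0,3] NP   >
      [0,2] NP/PP   >
        [0,1] "slowly" : (NP/PP)/PP
        [1,2] "ate" : PP
      [2,3] "often" : PP
    [3,4] "some" : (S/(NP\S))\NP
  [4,5] "today" : NP\S

S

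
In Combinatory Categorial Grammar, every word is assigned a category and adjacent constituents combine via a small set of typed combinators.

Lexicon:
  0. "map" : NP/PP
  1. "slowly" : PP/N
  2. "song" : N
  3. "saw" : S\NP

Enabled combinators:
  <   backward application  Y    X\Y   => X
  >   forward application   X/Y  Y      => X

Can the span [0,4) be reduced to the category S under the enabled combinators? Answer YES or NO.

[0,4] S   <
  [0,3] NP   >
    [0,1] "map" : NP/PP
    [1,3] PP   >
      [1,2] "slowly" : PP/N
      [2,3] "song" : N
  [3,4] "saw" : S\NP

YES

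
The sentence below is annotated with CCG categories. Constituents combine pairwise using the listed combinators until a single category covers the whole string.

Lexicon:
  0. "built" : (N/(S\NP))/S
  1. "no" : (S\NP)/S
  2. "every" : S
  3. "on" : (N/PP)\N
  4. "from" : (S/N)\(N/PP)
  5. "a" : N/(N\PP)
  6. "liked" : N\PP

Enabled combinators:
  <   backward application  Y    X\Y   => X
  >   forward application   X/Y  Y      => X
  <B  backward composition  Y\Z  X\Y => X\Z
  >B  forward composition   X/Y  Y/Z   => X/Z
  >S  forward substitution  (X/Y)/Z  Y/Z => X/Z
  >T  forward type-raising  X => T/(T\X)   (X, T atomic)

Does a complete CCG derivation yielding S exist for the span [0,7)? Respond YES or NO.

YES

[0,7] S   >
  [0,5] S/N   <
    [0,4] N/PP   <
      [0,3] N   >
        [0,2] N/S   >S
          [0,1] "built" : (N/(S\NP))/S
          [1,2] "no" : (S\NP)/S
        [2,3] "every" : S
      [3,4] "on" : (N/PP)\N
    [4,5] "from" : (S/N)\(N/PP)
  [5,7] N   >
    [5,6] "a" : N/(N\PP)
    [6,7] "liked" : N\PP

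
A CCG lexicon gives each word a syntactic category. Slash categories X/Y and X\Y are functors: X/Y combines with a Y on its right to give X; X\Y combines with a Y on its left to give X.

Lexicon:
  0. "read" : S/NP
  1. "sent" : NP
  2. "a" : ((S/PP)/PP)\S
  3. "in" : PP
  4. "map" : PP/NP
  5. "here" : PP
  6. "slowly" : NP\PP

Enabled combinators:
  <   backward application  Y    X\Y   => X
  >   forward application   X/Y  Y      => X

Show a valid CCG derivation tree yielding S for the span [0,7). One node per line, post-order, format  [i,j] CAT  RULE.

[0,7] S   >
  [0,4] S/PP   >
    [0,3] (S/PP)/PP   <
      [0,2] S   >
        [0,1] "read" : S/NP
        [1,2] "sent" : NP
      [2,3] "a" : ((S/PP)/PP)\S
    [3,4] "in" : PP
  [4,7] PP   >
    [4,5] "map" : PP/NP
    [5,7] NP   <
      [5,6] "here" : PP
      [6,7] "slowly" : NP\PP

[0,1] S/NP  lex  "read"
[1,2] NP  lex  "sent"
[0,2] S  >  k=1
[2,3] ((S/PP)/PP)\S  lex  "a"
[0,3] (S/PP)/PP  <  k=2
[3,4] PP  lex  "in"
[0,4] S/PP  >  k=3
[4,5] PP/NP  lex  "map"
[5,6] PP  lex  "here"
[6,7] NP\PP  lex  "slowly"
[5,7] NP  <  k=6
[4,7] PP  >  k=5
[0,7] S  >  k=4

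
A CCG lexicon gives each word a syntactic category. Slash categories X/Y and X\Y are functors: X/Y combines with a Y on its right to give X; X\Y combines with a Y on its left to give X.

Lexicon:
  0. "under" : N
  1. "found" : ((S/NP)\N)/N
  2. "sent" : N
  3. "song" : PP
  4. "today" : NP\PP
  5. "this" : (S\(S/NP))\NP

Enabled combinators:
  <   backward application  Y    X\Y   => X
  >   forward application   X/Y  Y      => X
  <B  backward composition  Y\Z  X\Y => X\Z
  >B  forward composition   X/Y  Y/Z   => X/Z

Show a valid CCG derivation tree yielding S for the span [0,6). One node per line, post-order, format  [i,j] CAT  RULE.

[0,1] N  lex  "under"
[1,2] ((S/NP)\N)/N  lex  "found"
[2,3] N  lex  "sent"
[1,3] (S/NP)\N  >  k=2
[0,3] S/NP  <  k=1
[3,4] PP  lex  "song"
[4,5] NP\PP  lex  "today"
[3,5] NP  <  k=4
[5,6] (S\(S/NP))\NP  lex  "this"
[3,6] S\(S/NP)  <  k=5
[0,6] S  <  k=3

[0,6] S   <
  [0,3] S/NP   <
    [0,1] "under" : N
    [1,3] (S/NP)\N   >
      [1,2] "found" : ((S/NP)\N)/N
      [2,3] "sent" : N
  [3,6] S\(S/NP)   <
    [3,5] NP   <
      [3,4] "song" : PP
      [4,5] "today" : NP\PP
    [5,6] "this" : (S\(S/NP))\NP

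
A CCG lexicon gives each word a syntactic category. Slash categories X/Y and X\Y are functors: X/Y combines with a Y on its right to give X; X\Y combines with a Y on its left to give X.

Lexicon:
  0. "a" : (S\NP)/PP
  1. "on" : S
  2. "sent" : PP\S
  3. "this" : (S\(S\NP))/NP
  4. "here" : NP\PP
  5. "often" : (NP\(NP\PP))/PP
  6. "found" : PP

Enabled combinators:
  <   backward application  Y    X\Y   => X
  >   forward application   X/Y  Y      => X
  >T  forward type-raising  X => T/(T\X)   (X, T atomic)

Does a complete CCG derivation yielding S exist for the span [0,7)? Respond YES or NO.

YES

[0,7] S   <
  [0,3] S\NP   >
    [0,1] "a" : (S\NP)/PP
    [1,3] PP   >
      [1,2] PP/(PP\S)   >T
        [1,2] "on" : S
      [2,3] "sent" : PP\S
  [3,7] S\(S\NP)   >
    [3,4] "this" : (S\(S\NP))/NP
    [4,7] NP   <
      [4,5] "here" : NP\PP
      [5,7] NP\(NP\PP)   >
        [5,6] "often" : (NP\(NP\PP))/PP
        [6,7] "found" : PP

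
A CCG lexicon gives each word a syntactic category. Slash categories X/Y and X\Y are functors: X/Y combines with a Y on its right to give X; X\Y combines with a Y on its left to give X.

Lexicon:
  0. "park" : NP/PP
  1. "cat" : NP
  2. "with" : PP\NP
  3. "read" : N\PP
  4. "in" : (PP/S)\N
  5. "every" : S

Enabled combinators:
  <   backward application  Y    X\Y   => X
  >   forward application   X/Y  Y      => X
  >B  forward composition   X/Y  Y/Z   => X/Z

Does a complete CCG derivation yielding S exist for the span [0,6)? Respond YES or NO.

NP/PP NP PP\NP N\PP (PP/S)\N S
CKY chart[0,6] = {NP}; S ∉ chart

NO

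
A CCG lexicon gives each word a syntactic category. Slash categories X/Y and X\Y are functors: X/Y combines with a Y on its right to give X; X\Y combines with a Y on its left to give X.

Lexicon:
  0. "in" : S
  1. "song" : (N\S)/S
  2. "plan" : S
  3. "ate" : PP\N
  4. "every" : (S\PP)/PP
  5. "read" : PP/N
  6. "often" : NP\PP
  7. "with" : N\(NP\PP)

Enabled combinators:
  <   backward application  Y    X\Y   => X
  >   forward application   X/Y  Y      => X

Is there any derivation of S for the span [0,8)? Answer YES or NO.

[0,8] S   <
  [0,4] PP   <
    [0,3] N   <
      [0,1] "in" : S
      [1,3] N\S   >
        [1,2] "song" : (N\S)/S
        [2,3] "plan" : S
    [3,4] "ate" : PP\N
  [4,8] S\PP   >
    [4,5] "every" : (S\PP)/PP
    [5,8] PP   >
      [5,6] "read" : PP/N
      [6,8] N   <
        [6,7] "often" : NP\PP
        [7,8] "with" : N\(NP\PP)

YES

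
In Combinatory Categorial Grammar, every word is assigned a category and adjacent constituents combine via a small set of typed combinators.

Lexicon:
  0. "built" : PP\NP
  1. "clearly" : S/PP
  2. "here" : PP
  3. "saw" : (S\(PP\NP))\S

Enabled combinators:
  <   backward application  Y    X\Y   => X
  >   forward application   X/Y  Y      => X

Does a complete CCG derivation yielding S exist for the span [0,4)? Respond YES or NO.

[0,4] S   <
  [0,1] "built" : PP\NP
  [1,4] S\(PP\NP)   <
    [1,3] S   >
      [1,2] "clearly" : S/PP
      [2,3] "here" : PP
    [3,4] "saw" : (S\(PP\NP))\S

YES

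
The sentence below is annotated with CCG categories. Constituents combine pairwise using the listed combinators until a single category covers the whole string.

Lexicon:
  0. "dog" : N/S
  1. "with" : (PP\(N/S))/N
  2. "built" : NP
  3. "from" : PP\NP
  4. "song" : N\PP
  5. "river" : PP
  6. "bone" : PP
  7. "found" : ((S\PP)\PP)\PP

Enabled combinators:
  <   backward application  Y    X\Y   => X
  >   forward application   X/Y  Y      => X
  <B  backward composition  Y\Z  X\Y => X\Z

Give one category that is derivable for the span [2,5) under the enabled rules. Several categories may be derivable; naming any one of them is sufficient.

N

[0,8] S   <
  [0,5] PP   <
    [0,1] "dog" : N/S
    [1,5] PP\(N/S)   >
      [1,2] "with" : (PP\(N/S))/N
      [2,5] N   <
        [2,3] "built" : NP
        [3,5] N\NP   <B
          [3,4] "from" : PP\NP
          [4,5] "song" : N\PP
  [5,8] S\PP   <
    [5,6] "river" : PP
    [6,8] (S\PP)\PP   <
      [6,7] "bone" : PP
      [7,8] "found" : ((S\PP)\PP)\PP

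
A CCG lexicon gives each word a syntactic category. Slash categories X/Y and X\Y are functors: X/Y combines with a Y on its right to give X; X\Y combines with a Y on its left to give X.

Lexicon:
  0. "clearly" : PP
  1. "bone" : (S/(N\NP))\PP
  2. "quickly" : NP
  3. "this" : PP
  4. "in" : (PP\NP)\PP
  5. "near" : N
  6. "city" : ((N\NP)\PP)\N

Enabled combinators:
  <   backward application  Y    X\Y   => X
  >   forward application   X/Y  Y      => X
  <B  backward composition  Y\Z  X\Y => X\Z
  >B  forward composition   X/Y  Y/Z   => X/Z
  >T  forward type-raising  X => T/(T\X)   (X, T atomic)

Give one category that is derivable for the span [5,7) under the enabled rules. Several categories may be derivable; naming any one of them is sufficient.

[0,7] S   >
  [0,2] S/(N\NP)   <
    [0,1] "clearly" : PP
    [1,2] "bone" : (S/(N\NP))\PP
  [2,7] N\NP   <
    [2,5] PP   <
      [2,3] "quickly" : NP
      [3,5] PP\NP   <
        [3,4] "this" : PP
        [4,5] "in" : (PP\NP)\PP
    [5,7] (N\NP)\PP   <
      [5,6] "near" : N
      [6,7] "city" : ((N\NP)\PP)\N

(N\NP)\PP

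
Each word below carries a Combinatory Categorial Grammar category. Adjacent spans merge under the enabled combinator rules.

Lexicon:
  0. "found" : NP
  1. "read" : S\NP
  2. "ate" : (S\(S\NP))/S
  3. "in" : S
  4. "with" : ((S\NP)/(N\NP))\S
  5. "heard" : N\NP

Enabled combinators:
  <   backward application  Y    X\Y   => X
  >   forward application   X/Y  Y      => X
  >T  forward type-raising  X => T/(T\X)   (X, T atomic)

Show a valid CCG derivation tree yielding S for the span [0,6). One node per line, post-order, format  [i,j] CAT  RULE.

[0,1] NP  lex  "found"
[1,2] S\NP  lex  "read"
[2,3] (S\(S\NP))/S  lex  "ate"
[3,4] S  lex  "in"
[2,4] S\(S\NP)  >  k=3
[1,4] S  <  k=2
[4,5] ((S\NP)/(N\NP))\S  lex  "with"
[1,5] (S\NP)/(N\NP)  <  k=4
[5,6] N\NP  lex  "heard"
[1,6] S\NP  >  k=5
[0,6] S  <  k=1

[0,6] S   <
  [0,1] "found" : NP
  [1,6] S\NP   >
    [1,5] (S\NP)/(N\NP)   <
      [1,4] S   <
        [1,2] "read" : S\NP
        [2,4] S\(S\NP)   >
          [2,3] "ate" : (S\(S\NP))/S
          [3,4] "in" : S
      [4,5] "with" : ((S\NP)/(N\NP))\S
    [5,6] "heard" : N\NP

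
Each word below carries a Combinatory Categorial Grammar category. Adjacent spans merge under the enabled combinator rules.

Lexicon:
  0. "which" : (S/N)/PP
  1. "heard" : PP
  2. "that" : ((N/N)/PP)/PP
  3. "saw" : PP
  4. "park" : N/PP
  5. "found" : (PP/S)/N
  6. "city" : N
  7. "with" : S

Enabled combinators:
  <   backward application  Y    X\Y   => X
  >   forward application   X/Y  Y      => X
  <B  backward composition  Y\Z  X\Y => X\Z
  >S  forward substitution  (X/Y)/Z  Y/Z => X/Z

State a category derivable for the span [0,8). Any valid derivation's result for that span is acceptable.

[0,8] S   >
  [0,2] S/N   >
    [0,1] "which" : (S/N)/PP
    [1,2] "heard" : PP
  [2,8] N   >
    [2,5] N/PP   >S
      [2,4] (N/N)/PP   >
        [2,3] "that" : ((N/N)/PP)/PP
        [3,4] "saw" : PP
      [4,5] "park" : N/PP
    [5,8] PP   >
      [5,7] PP/S   >
        [5,6] "found" : (PP/S)/N
        [6,7] "city" : N
      [7,8] "with" : S

S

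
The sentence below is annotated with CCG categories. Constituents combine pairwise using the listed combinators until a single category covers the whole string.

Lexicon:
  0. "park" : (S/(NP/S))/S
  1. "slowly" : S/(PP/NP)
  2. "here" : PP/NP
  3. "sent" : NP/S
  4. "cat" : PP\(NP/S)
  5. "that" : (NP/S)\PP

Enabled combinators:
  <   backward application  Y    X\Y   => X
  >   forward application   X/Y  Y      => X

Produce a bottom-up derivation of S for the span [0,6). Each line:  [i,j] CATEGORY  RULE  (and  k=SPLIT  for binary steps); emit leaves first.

[0,6] S   >
  [0,3] S/(NP/S)   >
    [0,1] "park" : (S/(NP/S))/S
    [1,3] S   >
      [1,2] "slowly" : S/(PP/NP)
      [2,3] "here" : PP/NP
  [3,6] NP/S   <
    [3,5] PP   <
      [3,4] "sent" : NP/S
      [4,5] "cat" : PP\(NP/S)
    [5,6] "that" : (NP/S)\PP

[0,1] (S/(NP/S))/S  lex  "park"
[1,2] S/(PP/NP)  lex  "slowly"
[2,3] PP/NP  lex  "here"
[1,3] S  >  k=2
[0,3] S/(NP/S)  >  k=1
[3,4] NP/S  lex  "sent"
[4,5] PP\(NP/S)  lex  "cat"
[3,5] PP  <  k=4
[5,6] (NP/S)\PP  lex  "that"
[3,6] NP/S  <  k=5
[0,6] S  >  k=3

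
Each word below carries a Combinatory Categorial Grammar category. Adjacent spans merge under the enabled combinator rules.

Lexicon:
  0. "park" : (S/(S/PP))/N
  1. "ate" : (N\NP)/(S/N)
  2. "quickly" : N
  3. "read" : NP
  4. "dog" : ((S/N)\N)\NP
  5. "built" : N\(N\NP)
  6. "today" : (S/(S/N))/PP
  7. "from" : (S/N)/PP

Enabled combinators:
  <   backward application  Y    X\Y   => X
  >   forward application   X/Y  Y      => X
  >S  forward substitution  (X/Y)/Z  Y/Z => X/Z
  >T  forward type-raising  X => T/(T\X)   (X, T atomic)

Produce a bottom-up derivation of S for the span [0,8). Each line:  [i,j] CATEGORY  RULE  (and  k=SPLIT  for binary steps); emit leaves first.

[0,1] (S/(S/PP))/N  lex  "park"
[1,2] (N\NP)/(S/N)  lex  "ate"
[2,3] N  lex  "quickly"
[3,4] NP  lex  "read"
[4,5] ((S/N)\N)\NP  lex  "dog"
[3,5] (S/N)\N  <  k=4
[2,5] S/N  <  k=3
[1,5] N\NP  >  k=2
[5,6] N\(N\NP)  lex  "built"
[1,6] N  <  k=5
[0,6] S/(S/PP)  >  k=1
[6,7] (S/(S/N))/PP  lex  "today"
[7,8] (S/N)/PP  lex  "from"
[6,8] S/PP  >S  k=7
[0,8] S  >  k=6

[0,8] S   >
  [0,6] S/(S/PP)   >
    [0,1] "park" : (S/(S/PP))/N
    [1,6] N   <
      [1,5] N\NP   >
        [1,2] "ate" : (N\NP)/(S/N)
        [2,5] S/N   <
          [2,3] "quickly" : N
          [3,5] (S/N)\N   <
            [3,4] "read" : NP
            [4,5] "dog" : ((S/N)\N)\NP
      [5,6] "built" : N\(N\NP)
  [6,8] S/PP   >S
    [6,7] "today" : (S/(S/N))/PP
    [7,8] "from" : (S/N)/PP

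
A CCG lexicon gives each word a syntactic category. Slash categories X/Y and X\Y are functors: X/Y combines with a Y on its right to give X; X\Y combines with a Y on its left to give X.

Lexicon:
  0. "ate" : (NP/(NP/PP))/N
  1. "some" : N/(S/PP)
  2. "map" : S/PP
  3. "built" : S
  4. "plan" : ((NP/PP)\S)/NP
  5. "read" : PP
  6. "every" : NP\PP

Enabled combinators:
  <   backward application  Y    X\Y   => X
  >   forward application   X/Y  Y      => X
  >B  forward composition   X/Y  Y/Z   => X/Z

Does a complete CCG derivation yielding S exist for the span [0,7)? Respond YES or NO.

(NP/(NP/PP))/N N/(S/PP) S/PP S ((NP/PP)\S)/NP PP NP\PP
CKY chart[0,7] = {NP}; S ∉ chart

NO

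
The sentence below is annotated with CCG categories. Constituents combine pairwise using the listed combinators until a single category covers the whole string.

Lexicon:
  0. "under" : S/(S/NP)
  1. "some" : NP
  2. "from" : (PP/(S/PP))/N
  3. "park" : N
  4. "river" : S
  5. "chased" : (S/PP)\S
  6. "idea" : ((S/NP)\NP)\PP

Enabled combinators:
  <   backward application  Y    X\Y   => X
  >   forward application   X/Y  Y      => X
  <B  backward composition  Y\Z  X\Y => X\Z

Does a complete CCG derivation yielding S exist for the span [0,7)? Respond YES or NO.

[0,7] S   >
  [0,1] "under" : S/(S/NP)
  [1,7] S/NP   <
    [1,2] "some" : NP
    [2,7] (S/NP)\NP   <
      [2,6] PP   >
        [2,4] PP/(S/PP)   >
          [2,3] "from" : (PP/(S/PP))/N
          [3,4] "park" : N
        [4,6] S/PP   <
          [4,5] "river" : S
          [5,6] "chased" : (S/PP)\S
      [6,7] "idea" : ((S/NP)\NP)\PP

YES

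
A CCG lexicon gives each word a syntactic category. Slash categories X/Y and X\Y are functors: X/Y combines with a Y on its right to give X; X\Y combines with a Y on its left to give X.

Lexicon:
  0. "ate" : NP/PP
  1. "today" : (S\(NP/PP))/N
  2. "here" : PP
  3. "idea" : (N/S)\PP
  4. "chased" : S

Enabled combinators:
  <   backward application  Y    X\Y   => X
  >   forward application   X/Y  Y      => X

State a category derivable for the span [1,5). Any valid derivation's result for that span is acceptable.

[0,5] S   <
  [0,1] "ate" : NP/PP
  [1,5] S\(NP/PP)   >
    [1,2] "today" : (S\(NP/PP))/N
    [2,5] N   >
      [2,4] N/S   <
        [2,3] "here" : PP
        [3,4] "idea" : (N/S)\PP
      [4,5] "chased" : S

S\(NP/PP)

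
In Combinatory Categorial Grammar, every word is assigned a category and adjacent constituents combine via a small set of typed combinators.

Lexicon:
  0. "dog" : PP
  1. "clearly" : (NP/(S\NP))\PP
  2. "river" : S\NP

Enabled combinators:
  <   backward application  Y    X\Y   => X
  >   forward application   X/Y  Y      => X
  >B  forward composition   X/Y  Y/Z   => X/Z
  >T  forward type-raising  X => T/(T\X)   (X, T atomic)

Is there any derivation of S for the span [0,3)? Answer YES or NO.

NO

PP (NP/(S\NP))\PP S\NP
CKY chart[0,3] = {N/(N\NP), NP, NP/(NP\NP), PP/(PP\NP), S/(S\NP)}; S ∉ chart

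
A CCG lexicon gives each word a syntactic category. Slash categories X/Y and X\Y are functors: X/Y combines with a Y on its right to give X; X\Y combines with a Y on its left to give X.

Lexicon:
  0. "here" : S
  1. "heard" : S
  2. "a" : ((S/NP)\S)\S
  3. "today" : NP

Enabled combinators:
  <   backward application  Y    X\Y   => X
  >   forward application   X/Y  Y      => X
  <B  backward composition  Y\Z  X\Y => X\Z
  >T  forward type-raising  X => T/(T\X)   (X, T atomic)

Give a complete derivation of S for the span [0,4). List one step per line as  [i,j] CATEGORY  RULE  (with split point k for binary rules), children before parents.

[0,1] S  lex  "here"
[1,2] S  lex  "heard"
[2,3] ((S/NP)\S)\S  lex  "a"
[1,3] (S/NP)\S  <  k=2
[0,3] S/NP  <  k=1
[3,4] NP  lex  "today"
[0,4] S  >  k=3

[0,4] S   >
  [0,3] S/NP   <
    [0,1] "here" : S
    [1,3] (S/NP)\S   <
      [1,2] "heard" : S
      [2,3] "a" : ((S/NP)\S)\S
  [3,4] "today" : NP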